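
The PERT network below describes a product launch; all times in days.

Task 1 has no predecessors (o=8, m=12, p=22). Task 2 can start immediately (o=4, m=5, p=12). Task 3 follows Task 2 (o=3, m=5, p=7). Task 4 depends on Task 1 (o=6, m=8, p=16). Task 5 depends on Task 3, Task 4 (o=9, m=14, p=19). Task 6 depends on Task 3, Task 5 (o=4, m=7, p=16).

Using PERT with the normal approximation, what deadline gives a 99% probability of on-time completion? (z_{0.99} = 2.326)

te_Task 1 = (8 + 4·12 + 22)/6 = 78/6 = 13; σ²_Task 1 = ((22−8)/6)² = 5.444
te_Task 2 = (4 + 4·5 + 12)/6 = 36/6 = 6; σ²_Task 2 = ((12−4)/6)² = 1.778
te_Task 3 = (3 + 4·5 + 7)/6 = 30/6 = 5; σ²_Task 3 = ((7−3)/6)² = 0.444
te_Task 4 = (6 + 4·8 + 16)/6 = 54/6 = 9; σ²_Task 4 = ((16−6)/6)² = 2.778
te_Task 5 = (9 + 4·14 + 19)/6 = 84/6 = 14; σ²_Task 5 = ((19−9)/6)² = 2.778
te_Task 6 = (4 + 4·7 + 16)/6 = 48/6 = 8; σ²_Task 6 = ((16−4)/6)² = 4.000

Forward pass:
ES_Task 1 = 0; EF_Task 1 = 13
ES_Task 2 = 0; EF_Task 2 = 6
ES_Task 3 = 6; EF_Task 3 = 6+5 = 11
ES_Task 4 = 13; EF_Task 4 = 13+9 = 22
ES_Task 5 = max(EF_Task 3=11, EF_Task 4=22) = 22; EF_Task 5 = 22+14 = 36
ES_Task 6 = max(EF_Task 3=11, EF_Task 5=36) = 36; EF_Task 6 = 36+8 = 44
Expected project duration μ = 44 days. Critical path: Task 1 → Task 4 → Task 5 → Task 6.

Variance along critical path = 5.444 + 2.778 + 2.778 + 4.000 = 15.000; σ = 3.873 days.
D = μ + z·σ = 44 + 2.326·3.873 = 53.0 days

53.0 days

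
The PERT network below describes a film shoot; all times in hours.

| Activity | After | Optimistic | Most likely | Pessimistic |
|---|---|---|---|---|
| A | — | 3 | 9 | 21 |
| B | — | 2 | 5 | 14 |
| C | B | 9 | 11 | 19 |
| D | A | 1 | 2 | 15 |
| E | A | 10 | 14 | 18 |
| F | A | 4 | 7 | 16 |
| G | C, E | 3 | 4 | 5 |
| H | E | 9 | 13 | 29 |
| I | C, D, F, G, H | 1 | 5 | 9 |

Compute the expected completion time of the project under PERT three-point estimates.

44 hours

te_A = (3 + 4·9 + 21)/6 = 60/6 = 10
te_B = (2 + 4·5 + 14)/6 = 36/6 = 6
te_C = (9 + 4·11 + 19)/6 = 72/6 = 12
te_D = (1 + 4·2 + 15)/6 = 24/6 = 4
te_E = (10 + 4·14 + 18)/6 = 84/6 = 14
te_F = (4 + 4·7 + 16)/6 = 48/6 = 8
te_G = (3 + 4·4 + 5)/6 = 24/6 = 4
te_H = (9 + 4·13 + 29)/6 = 90/6 = 15
te_I = (1 + 4·5 + 9)/6 = 30/6 = 5

Forward pass:
ES_A = 0; EF_A = 10
ES_B = 0; EF_B = 6
ES_C = 6; EF_C = 6+12 = 18
ES_D = 10; EF_D = 10+4 = 14
ES_E = 10; EF_E = 10+14 = 24
ES_F = 10; EF_F = 10+8 = 18
ES_G = max(EF_C=18, EF_E=24) = 24; EF_G = 24+4 = 28
ES_H = 24; EF_H = 24+15 = 39
ES_I = max(EF_C=18, EF_D=14, EF_F=18, EF_G=28, EF_H=39) = 39; EF_I = 39+5 = 44
Expected project duration μ = 44 hours. Critical path: A → E → H → I.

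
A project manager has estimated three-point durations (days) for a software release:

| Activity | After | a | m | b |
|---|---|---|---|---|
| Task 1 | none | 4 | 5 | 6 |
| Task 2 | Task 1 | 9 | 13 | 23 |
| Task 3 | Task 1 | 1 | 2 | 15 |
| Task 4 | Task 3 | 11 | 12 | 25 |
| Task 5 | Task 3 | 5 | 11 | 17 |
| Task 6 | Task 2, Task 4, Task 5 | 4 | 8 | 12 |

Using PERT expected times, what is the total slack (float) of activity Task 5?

3 days

te_Task 1 = (4 + 4·5 + 6)/6 = 30/6 = 5
te_Task 2 = (9 + 4·13 + 23)/6 = 84/6 = 14
te_Task 3 = (1 + 4·2 + 15)/6 = 24/6 = 4
te_Task 4 = (11 + 4·12 + 25)/6 = 84/6 = 14
te_Task 5 = (5 + 4·11 + 17)/6 = 66/6 = 11
te_Task 6 = (4 + 4·8 + 12)/6 = 48/6 = 8

Forward pass:
ES_Task 1 = 0; EF_Task 1 = 5
ES_Task 2 = 5; EF_Task 2 = 5+14 = 19
ES_Task 3 = 5; EF_Task 3 = 5+4 = 9
ES_Task 4 = 9; EF_Task 4 = 9+14 = 23
ES_Task 5 = 9; EF_Task 5 = 9+11 = 20
ES_Task 6 = max(EF_Task 2=19, EF_Task 4=23, EF_Task 5=20) = 23; EF_Task 6 = 23+8 = 31
Expected project duration μ = 31 days. Critical path: Task 1 → Task 3 → Task 4 → Task 6.

Backward pass:
LF_Task 6 = 31; LS_Task 6 = 31−8 = 23
LF_Task 5 = LS_Task 6 = 23; LS_Task 5 = 23−11 = 12
LF_Task 4 = LS_Task 6 = 23; LS_Task 4 = 23−14 = 9
LF_Task 3 = min(LS_Task 4=9, LS_Task 5=12) = 9; LS_Task 3 = 9−4 = 5
LF_Task 2 = LS_Task 6 = 23; LS_Task 2 = 23−14 = 9
LF_Task 1 = min(LS_Task 2=9, LS_Task 3=5) = 5; LS_Task 1 = 5−5 = 0
Slack_Task 5 = LS_Task 5 − ES_Task 5 = 12 − 9 = 3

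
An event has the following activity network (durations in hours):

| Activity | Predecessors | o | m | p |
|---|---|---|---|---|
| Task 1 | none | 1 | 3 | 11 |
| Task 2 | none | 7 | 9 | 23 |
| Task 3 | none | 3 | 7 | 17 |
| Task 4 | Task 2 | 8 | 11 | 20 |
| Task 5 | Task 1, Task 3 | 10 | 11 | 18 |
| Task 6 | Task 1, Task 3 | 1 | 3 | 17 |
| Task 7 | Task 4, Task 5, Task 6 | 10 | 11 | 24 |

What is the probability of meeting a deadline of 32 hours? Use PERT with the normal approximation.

te_Task 1 = (1 + 4·3 + 11)/6 = 24/6 = 4; σ²_Task 1 = ((11−1)/6)² = 2.778
te_Task 2 = (7 + 4·9 + 23)/6 = 66/6 = 11; σ²_Task 2 = ((23−7)/6)² = 7.111
te_Task 3 = (3 + 4·7 + 17)/6 = 48/6 = 8; σ²_Task 3 = ((17−3)/6)² = 5.444
te_Task 4 = (8 + 4·11 + 20)/6 = 72/6 = 12; σ²_Task 4 = ((20−8)/6)² = 4.000
te_Task 5 = (10 + 4·11 + 18)/6 = 72/6 = 12; σ²_Task 5 = ((18−10)/6)² = 1.778
te_Task 6 = (1 + 4·3 + 17)/6 = 30/6 = 5; σ²_Task 6 = ((17−1)/6)² = 7.111
te_Task 7 = (10 + 4·11 + 24)/6 = 78/6 = 13; σ²_Task 7 = ((24−10)/6)² = 5.444

Forward pass:
ES_Task 1 = 0; EF_Task 1 = 4
ES_Task 2 = 0; EF_Task 2 = 11
ES_Task 3 = 0; EF_Task 3 = 8
ES_Task 4 = 11; EF_Task 4 = 11+12 = 23
ES_Task 5 = max(EF_Task 1=4, EF_Task 3=8) = 8; EF_Task 5 = 8+12 = 20
ES_Task 6 = max(EF_Task 1=4, EF_Task 3=8) = 8; EF_Task 6 = 8+5 = 13
ES_Task 7 = max(EF_Task 4=23, EF_Task 5=20, EF_Task 6=13) = 23; EF_Task 7 = 23+13 = 36
Expected project duration μ = 36 hours. Critical path: Task 2 → Task 4 → Task 7.

Variance along critical path = 7.111 + 4.000 + 5.444 = 16.556; σ = √16.556 = 4.069 hours.
Z = (32 − 36) / 4.069 = -0.983
P(T ≤ 32) = Φ(-0.983) ≈ 0.163

0.163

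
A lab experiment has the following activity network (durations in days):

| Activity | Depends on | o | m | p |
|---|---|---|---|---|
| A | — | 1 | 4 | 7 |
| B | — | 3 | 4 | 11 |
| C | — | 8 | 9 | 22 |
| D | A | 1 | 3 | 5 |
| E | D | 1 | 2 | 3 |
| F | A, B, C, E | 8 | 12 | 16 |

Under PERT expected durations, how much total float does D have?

te_A = (1 + 4·4 + 7)/6 = 24/6 = 4
te_B = (3 + 4·4 + 11)/6 = 30/6 = 5
te_C = (8 + 4·9 + 22)/6 = 66/6 = 11
te_D = (1 + 4·3 + 5)/6 = 18/6 = 3
te_E = (1 + 4·2 + 3)/6 = 12/6 = 2
te_F = (8 + 4·12 + 16)/6 = 72/6 = 12

Forward pass:
ES_A = 0; EF_A = 4
ES_B = 0; EF_B = 5
ES_C = 0; EF_C = 11
ES_D = 4; EF_D = 4+3 = 7
ES_E = 7; EF_E = 7+2 = 9
ES_F = max(EF_A=4, EF_B=5, EF_C=11, EF_E=9) = 11; EF_F = 11+12 = 23
Expected project duration μ = 23 days. Critical path: C → F.

Backward pass:
LF_F = 23; LS_F = 23−12 = 11
LF_E = LS_F = 11; LS_E = 11−2 = 9
LF_D = LS_E = 9; LS_D = 9−3 = 6
LF_C = LS_F = 11; LS_C = 11−11 = 0
LF_B = LS_F = 11; LS_B = 11−5 = 6
LF_A = min(LS_D=6, LS_F=11) = 6; LS_A = 6−4 = 2
Slack_D = LS_D − ES_D = 6 − 4 = 2

2 days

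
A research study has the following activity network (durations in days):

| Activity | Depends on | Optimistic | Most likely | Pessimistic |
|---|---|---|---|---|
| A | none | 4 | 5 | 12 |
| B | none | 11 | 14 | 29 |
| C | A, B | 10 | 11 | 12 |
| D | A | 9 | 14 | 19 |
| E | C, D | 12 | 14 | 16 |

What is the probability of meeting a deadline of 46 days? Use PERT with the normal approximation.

0.947

te_A = (4 + 4·5 + 12)/6 = 36/6 = 6; σ²_A = ((12−4)/6)² = 1.778
te_B = (11 + 4·14 + 29)/6 = 96/6 = 16; σ²_B = ((29−11)/6)² = 9.000
te_C = (10 + 4·11 + 12)/6 = 66/6 = 11; σ²_C = ((12−10)/6)² = 0.111
te_D = (9 + 4·14 + 19)/6 = 84/6 = 14; σ²_D = ((19−9)/6)² = 2.778
te_E = (12 + 4·14 + 16)/6 = 84/6 = 14; σ²_E = ((16−12)/6)² = 0.444

Forward pass:
ES_A = 0; EF_A = 6
ES_B = 0; EF_B = 16
ES_C = max(EF_A=6, EF_B=16) = 16; EF_C = 16+11 = 27
ES_D = 6; EF_D = 6+14 = 20
ES_E = max(EF_C=27, EF_D=20) = 27; EF_E = 27+14 = 41
Expected project duration μ = 41 days. Critical path: B → C → E.

Variance along critical path = 9.000 + 0.111 + 0.444 = 9.556; σ = √9.556 = 3.091 days.
Z = (46 − 41) / 3.091 = 1.617
P(T ≤ 46) = Φ(1.617) ≈ 0.947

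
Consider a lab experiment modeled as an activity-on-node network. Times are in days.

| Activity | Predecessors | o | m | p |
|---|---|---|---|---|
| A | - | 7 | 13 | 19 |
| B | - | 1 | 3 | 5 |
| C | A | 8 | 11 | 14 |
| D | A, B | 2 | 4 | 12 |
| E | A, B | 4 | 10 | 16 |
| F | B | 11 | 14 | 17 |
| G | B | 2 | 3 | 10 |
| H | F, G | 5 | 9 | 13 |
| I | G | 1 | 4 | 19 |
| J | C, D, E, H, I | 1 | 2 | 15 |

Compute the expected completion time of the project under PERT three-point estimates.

te_A = (7 + 4·13 + 19)/6 = 78/6 = 13
te_B = (1 + 4·3 + 5)/6 = 18/6 = 3
te_C = (8 + 4·11 + 14)/6 = 66/6 = 11
te_D = (2 + 4·4 + 12)/6 = 30/6 = 5
te_E = (4 + 4·10 + 16)/6 = 60/6 = 10
te_F = (11 + 4·14 + 17)/6 = 84/6 = 14
te_G = (2 + 4·3 + 10)/6 = 24/6 = 4
te_H = (5 + 4·9 + 13)/6 = 54/6 = 9
te_I = (1 + 4·4 + 19)/6 = 36/6 = 6
te_J = (1 + 4·2 + 15)/6 = 24/6 = 4

Forward pass:
ES_A = 0; EF_A = 13
ES_B = 0; EF_B = 3
ES_C = 13; EF_C = 13+11 = 24
ES_D = max(EF_A=13, EF_B=3) = 13; EF_D = 13+5 = 18
ES_E = max(EF_A=13, EF_B=3) = 13; EF_E = 13+10 = 23
ES_F = 3; EF_F = 3+14 = 17
ES_G = 3; EF_G = 3+4 = 7
ES_H = max(EF_F=17, EF_G=7) = 17; EF_H = 17+9 = 26
ES_I = 7; EF_I = 7+6 = 13
ES_J = max(EF_C=24, EF_D=18, EF_E=23, EF_H=26, EF_I=13) = 26; EF_J = 26+4 = 30
Expected project duration μ = 30 days. Critical path: B → F → H → J.

30 days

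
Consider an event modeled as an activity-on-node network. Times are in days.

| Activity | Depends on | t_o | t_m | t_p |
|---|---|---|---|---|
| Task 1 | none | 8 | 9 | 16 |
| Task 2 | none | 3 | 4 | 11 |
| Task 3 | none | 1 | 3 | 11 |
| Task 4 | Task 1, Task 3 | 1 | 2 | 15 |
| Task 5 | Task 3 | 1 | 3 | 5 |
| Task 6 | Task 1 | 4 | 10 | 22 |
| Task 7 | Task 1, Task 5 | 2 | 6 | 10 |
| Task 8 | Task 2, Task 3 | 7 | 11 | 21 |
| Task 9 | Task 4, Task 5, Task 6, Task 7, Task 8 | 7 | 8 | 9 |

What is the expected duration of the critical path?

29 days

te_Task 1 = (8 + 4·9 + 16)/6 = 60/6 = 10
te_Task 2 = (3 + 4·4 + 11)/6 = 30/6 = 5
te_Task 3 = (1 + 4·3 + 11)/6 = 24/6 = 4
te_Task 4 = (1 + 4·2 + 15)/6 = 24/6 = 4
te_Task 5 = (1 + 4·3 + 5)/6 = 18/6 = 3
te_Task 6 = (4 + 4·10 + 22)/6 = 66/6 = 11
te_Task 7 = (2 + 4·6 + 10)/6 = 36/6 = 6
te_Task 8 = (7 + 4·11 + 21)/6 = 72/6 = 12
te_Task 9 = (7 + 4·8 + 9)/6 = 48/6 = 8

Forward pass:
ES_Task 1 = 0; EF_Task 1 = 10
ES_Task 2 = 0; EF_Task 2 = 5
ES_Task 3 = 0; EF_Task 3 = 4
ES_Task 4 = max(EF_Task 1=10, EF_Task 3=4) = 10; EF_Task 4 = 10+4 = 14
ES_Task 5 = 4; EF_Task 5 = 4+3 = 7
ES_Task 6 = 10; EF_Task 6 = 10+11 = 21
ES_Task 7 = max(EF_Task 1=10, EF_Task 5=7) = 10; EF_Task 7 = 10+6 = 16
ES_Task 8 = max(EF_Task 2=5, EF_Task 3=4) = 5; EF_Task 8 = 5+12 = 17
ES_Task 9 = max(EF_Task 4=14, EF_Task 5=7, EF_Task 6=21, EF_Task 7=16, EF_Task 8=17) = 21; EF_Task 9 = 21+8 = 29
Expected project duration μ = 29 days. Critical path: Task 1 → Task 6 → Task 9.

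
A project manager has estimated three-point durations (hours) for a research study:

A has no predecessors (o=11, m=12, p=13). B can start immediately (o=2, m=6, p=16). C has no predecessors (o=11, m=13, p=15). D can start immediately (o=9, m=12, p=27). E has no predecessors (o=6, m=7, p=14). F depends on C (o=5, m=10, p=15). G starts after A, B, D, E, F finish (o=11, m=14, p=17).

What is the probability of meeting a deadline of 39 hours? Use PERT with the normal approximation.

0.835

te_A = (11 + 4·12 + 13)/6 = 72/6 = 12; σ²_A = ((13−11)/6)² = 0.111
te_B = (2 + 4·6 + 16)/6 = 42/6 = 7; σ²_B = ((16−2)/6)² = 5.444
te_C = (11 + 4·13 + 15)/6 = 78/6 = 13; σ²_C = ((15−11)/6)² = 0.444
te_D = (9 + 4·12 + 27)/6 = 84/6 = 14; σ²_D = ((27−9)/6)² = 9.000
te_E = (6 + 4·7 + 14)/6 = 48/6 = 8; σ²_E = ((14−6)/6)² = 1.778
te_F = (5 + 4·10 + 15)/6 = 60/6 = 10; σ²_F = ((15−5)/6)² = 2.778
te_G = (11 + 4·14 + 17)/6 = 84/6 = 14; σ²_G = ((17−11)/6)² = 1.000

Forward pass:
ES_A = 0; EF_A = 12
ES_B = 0; EF_B = 7
ES_C = 0; EF_C = 13
ES_D = 0; EF_D = 14
ES_E = 0; EF_E = 8
ES_F = 13; EF_F = 13+10 = 23
ES_G = max(EF_A=12, EF_B=7, EF_D=14, EF_E=8, EF_F=23) = 23; EF_G = 23+14 = 37
Expected project duration μ = 37 hours. Critical path: C → F → G.

Variance along critical path = 0.444 + 2.778 + 1.000 = 4.222; σ = √4.222 = 2.055 hours.
Z = (39 − 37) / 2.055 = 0.973
P(T ≤ 39) = Φ(0.973) ≈ 0.835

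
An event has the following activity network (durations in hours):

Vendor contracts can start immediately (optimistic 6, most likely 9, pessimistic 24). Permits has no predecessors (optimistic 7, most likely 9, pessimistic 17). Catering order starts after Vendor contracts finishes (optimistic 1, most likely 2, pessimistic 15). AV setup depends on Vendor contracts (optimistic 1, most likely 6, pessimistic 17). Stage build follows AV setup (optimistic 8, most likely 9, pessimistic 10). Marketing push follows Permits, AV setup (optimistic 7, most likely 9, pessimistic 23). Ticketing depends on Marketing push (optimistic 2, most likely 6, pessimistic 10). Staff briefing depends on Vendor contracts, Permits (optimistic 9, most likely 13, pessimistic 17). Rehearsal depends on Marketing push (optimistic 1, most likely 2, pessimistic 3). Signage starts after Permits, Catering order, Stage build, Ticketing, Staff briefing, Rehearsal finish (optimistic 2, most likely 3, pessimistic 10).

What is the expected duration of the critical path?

39 hours

te_Vendor contracts = (6 + 4·9 + 24)/6 = 66/6 = 11
te_Permits = (7 + 4·9 + 17)/6 = 60/6 = 10
te_Catering order = (1 + 4·2 + 15)/6 = 24/6 = 4
te_AV setup = (1 + 4·6 + 17)/6 = 42/6 = 7
te_Stage build = (8 + 4·9 + 10)/6 = 54/6 = 9
te_Marketing push = (7 + 4·9 + 23)/6 = 66/6 = 11
te_Ticketing = (2 + 4·6 + 10)/6 = 36/6 = 6
te_Staff briefing = (9 + 4·13 + 17)/6 = 78/6 = 13
te_Rehearsal = (1 + 4·2 + 3)/6 = 12/6 = 2
te_Signage = (2 + 4·3 + 10)/6 = 24/6 = 4

Forward pass:
ES_Vendor contracts = 0; EF_Vendor contracts = 11
ES_Permits = 0; EF_Permits = 10
ES_Catering order = 11; EF_Catering order = 11+4 = 15
ES_AV setup = 11; EF_AV setup = 11+7 = 18
ES_Stage build = 18; EF_Stage build = 18+9 = 27
ES_Marketing push = max(EF_Permits=10, EF_AV setup=18) = 18; EF_Marketing push = 18+11 = 29
ES_Ticketing = 29; EF_Ticketing = 29+6 = 35
ES_Staff briefing = max(EF_Vendor contracts=11, EF_Permits=10) = 11; EF_Staff briefing = 11+13 = 24
ES_Rehearsal = 29; EF_Rehearsal = 29+2 = 31
ES_Signage = max(EF_Permits=10, EF_Catering order=15, EF_Stage build=27, EF_Ticketing=35, EF_Staff briefing=24, EF_Rehearsal=31) = 35; EF_Signage = 35+4 = 39
Expected project duration μ = 39 hours. Critical path: Vendor contracts → AV setup → Marketing push → Ticketing → Signage.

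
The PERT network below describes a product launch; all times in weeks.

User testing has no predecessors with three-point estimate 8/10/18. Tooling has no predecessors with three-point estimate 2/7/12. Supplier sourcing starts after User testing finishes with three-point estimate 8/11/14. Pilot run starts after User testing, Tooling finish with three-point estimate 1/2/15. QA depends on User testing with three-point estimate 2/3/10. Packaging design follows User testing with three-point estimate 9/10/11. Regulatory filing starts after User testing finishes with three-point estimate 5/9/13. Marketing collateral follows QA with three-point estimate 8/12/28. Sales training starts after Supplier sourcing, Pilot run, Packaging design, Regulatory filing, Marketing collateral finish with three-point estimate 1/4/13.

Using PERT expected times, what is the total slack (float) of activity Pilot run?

te_User testing = (8 + 4·10 + 18)/6 = 66/6 = 11
te_Tooling = (2 + 4·7 + 12)/6 = 42/6 = 7
te_Supplier sourcing = (8 + 4·11 + 14)/6 = 66/6 = 11
te_Pilot run = (1 + 4·2 + 15)/6 = 24/6 = 4
te_QA = (2 + 4·3 + 10)/6 = 24/6 = 4
te_Packaging design = (9 + 4·10 + 11)/6 = 60/6 = 10
te_Regulatory filing = (5 + 4·9 + 13)/6 = 54/6 = 9
te_Marketing collateral = (8 + 4·12 + 28)/6 = 84/6 = 14
te_Sales training = (1 + 4·4 + 13)/6 = 30/6 = 5

Forward pass:
ES_User testing = 0; EF_User testing = 11
ES_Tooling = 0; EF_Tooling = 7
ES_Supplier sourcing = 11; EF_Supplier sourcing = 11+11 = 22
ES_Pilot run = max(EF_User testing=11, EF_Tooling=7) = 11; EF_Pilot run = 11+4 = 15
ES_QA = 11; EF_QA = 11+4 = 15
ES_Packaging design = 11; EF_Packaging design = 11+10 = 21
ES_Regulatory filing = 11; EF_Regulatory filing = 11+9 = 20
ES_Marketing collateral = 15; EF_Marketing collateral = 15+14 = 29
ES_Sales training = max(EF_Supplier sourcing=22, EF_Pilot run=15, EF_Packaging design=21, EF_Regulatory filing=20, EF_Marketing collateral=29) = 29; EF_Sales training = 29+5 = 34
Expected project duration μ = 34 weeks. Critical path: User testing → QA → Marketing collateral → Sales training.

Backward pass:
LF_Sales training = 34; LS_Sales training = 34−5 = 29
LF_Marketing collateral = LS_Sales training = 29; LS_Marketing collateral = 29−14 = 15
LF_Regulatory filing = LS_Sales training = 29; LS_Regulatory filing = 29−9 = 20
LF_Packaging design = LS_Sales training = 29; LS_Packaging design = 29−10 = 19
LF_QA = LS_Marketing collateral = 15; LS_QA = 15−4 = 11
LF_Pilot run = LS_Sales training = 29; LS_Pilot run = 29−4 = 25
LF_Supplier sourcing = LS_Sales training = 29; LS_Supplier sourcing = 29−11 = 18
LF_Tooling = LS_Pilot run = 25; LS_Tooling = 25−7 = 18
LF_User testing = min(LS_Supplier sourcing=18, LS_Pilot run=25, LS_QA=11, LS_Packaging design=19, LS_Regulatory filing=20) = 11; LS_User testing = 11−11 = 0
Slack_Pilot run = LS_Pilot run − ES_Pilot run = 25 − 11 = 14

14 weeks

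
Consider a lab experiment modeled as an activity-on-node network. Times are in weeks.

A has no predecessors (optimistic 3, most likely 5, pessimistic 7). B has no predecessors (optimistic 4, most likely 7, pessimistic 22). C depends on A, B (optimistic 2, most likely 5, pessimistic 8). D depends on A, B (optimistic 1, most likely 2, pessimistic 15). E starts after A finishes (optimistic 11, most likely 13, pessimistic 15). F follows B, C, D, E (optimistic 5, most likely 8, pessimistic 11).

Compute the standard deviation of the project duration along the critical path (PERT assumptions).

1.37 weeks

te_A = (3 + 4·5 + 7)/6 = 30/6 = 5; σ²_A = ((7−3)/6)² = 0.444
te_B = (4 + 4·7 + 22)/6 = 54/6 = 9; σ²_B = ((22−4)/6)² = 9.000
te_C = (2 + 4·5 + 8)/6 = 30/6 = 5; σ²_C = ((8−2)/6)² = 1.000
te_D = (1 + 4·2 + 15)/6 = 24/6 = 4; σ²_D = ((15−1)/6)² = 5.444
te_E = (11 + 4·13 + 15)/6 = 78/6 = 13; σ²_E = ((15−11)/6)² = 0.444
te_F = (5 + 4·8 + 11)/6 = 48/6 = 8; σ²_F = ((11−5)/6)² = 1.000

Forward pass:
ES_A = 0; EF_A = 5
ES_B = 0; EF_B = 9
ES_C = max(EF_A=5, EF_B=9) = 9; EF_C = 9+5 = 14
ES_D = max(EF_A=5, EF_B=9) = 9; EF_D = 9+4 = 13
ES_E = 5; EF_E = 5+13 = 18
ES_F = max(EF_B=9, EF_C=14, EF_D=13, EF_E=18) = 18; EF_F = 18+8 = 26
Expected project duration μ = 26 weeks. Critical path: A → E → F.

Variance along critical path = 0.444 + 0.444 + 1.000 = 1.889
σ = √1.889 = 1.374 weeks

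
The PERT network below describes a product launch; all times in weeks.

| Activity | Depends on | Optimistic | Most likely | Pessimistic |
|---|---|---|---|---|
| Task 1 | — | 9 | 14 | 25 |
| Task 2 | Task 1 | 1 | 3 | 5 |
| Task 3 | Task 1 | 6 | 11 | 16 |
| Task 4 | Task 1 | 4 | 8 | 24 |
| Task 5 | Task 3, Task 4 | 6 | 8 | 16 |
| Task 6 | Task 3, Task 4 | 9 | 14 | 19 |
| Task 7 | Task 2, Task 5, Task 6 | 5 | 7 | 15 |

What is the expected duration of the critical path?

48 weeks

te_Task 1 = (9 + 4·14 + 25)/6 = 90/6 = 15
te_Task 2 = (1 + 4·3 + 5)/6 = 18/6 = 3
te_Task 3 = (6 + 4·11 + 16)/6 = 66/6 = 11
te_Task 4 = (4 + 4·8 + 24)/6 = 60/6 = 10
te_Task 5 = (6 + 4·8 + 16)/6 = 54/6 = 9
te_Task 6 = (9 + 4·14 + 19)/6 = 84/6 = 14
te_Task 7 = (5 + 4·7 + 15)/6 = 48/6 = 8

Forward pass:
ES_Task 1 = 0; EF_Task 1 = 15
ES_Task 2 = 15; EF_Task 2 = 15+3 = 18
ES_Task 3 = 15; EF_Task 3 = 15+11 = 26
ES_Task 4 = 15; EF_Task 4 = 15+10 = 25
ES_Task 5 = max(EF_Task 3=26, EF_Task 4=25) = 26; EF_Task 5 = 26+9 = 35
ES_Task 6 = max(EF_Task 3=26, EF_Task 4=25) = 26; EF_Task 6 = 26+14 = 40
ES_Task 7 = max(EF_Task 2=18, EF_Task 5=35, EF_Task 6=40) = 40; EF_Task 7 = 40+8 = 48
Expected project duration μ = 48 weeks. Critical path: Task 1 → Task 3 → Task 6 → Task 7.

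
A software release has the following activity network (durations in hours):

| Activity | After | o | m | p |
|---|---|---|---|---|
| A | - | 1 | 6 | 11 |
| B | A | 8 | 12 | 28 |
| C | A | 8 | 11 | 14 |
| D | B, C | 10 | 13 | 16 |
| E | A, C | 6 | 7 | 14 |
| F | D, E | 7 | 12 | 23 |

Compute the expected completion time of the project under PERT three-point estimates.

te_A = (1 + 4·6 + 11)/6 = 36/6 = 6
te_B = (8 + 4·12 + 28)/6 = 84/6 = 14
te_C = (8 + 4·11 + 14)/6 = 66/6 = 11
te_D = (10 + 4·13 + 16)/6 = 78/6 = 13
te_E = (6 + 4·7 + 14)/6 = 48/6 = 8
te_F = (7 + 4·12 + 23)/6 = 78/6 = 13

Forward pass:
ES_A = 0; EF_A = 6
ES_B = 6; EF_B = 6+14 = 20
ES_C = 6; EF_C = 6+11 = 17
ES_D = max(EF_B=20, EF_C=17) = 20; EF_D = 20+13 = 33
ES_E = max(EF_A=6, EF_C=17) = 17; EF_E = 17+8 = 25
ES_F = max(EF_D=33, EF_E=25) = 33; EF_F = 33+13 = 46
Expected project duration μ = 46 hours. Critical path: A → B → D → F.

46 hours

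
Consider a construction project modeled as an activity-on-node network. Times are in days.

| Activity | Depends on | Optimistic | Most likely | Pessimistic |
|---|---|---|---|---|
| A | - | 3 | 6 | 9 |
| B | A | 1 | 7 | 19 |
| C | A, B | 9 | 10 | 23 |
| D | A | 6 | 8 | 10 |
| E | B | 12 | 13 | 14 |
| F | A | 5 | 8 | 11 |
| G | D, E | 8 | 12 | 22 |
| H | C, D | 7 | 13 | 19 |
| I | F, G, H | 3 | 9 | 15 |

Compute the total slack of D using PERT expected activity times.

te_A = (3 + 4·6 + 9)/6 = 36/6 = 6
te_B = (1 + 4·7 + 19)/6 = 48/6 = 8
te_C = (9 + 4·10 + 23)/6 = 72/6 = 12
te_D = (6 + 4·8 + 10)/6 = 48/6 = 8
te_E = (12 + 4·13 + 14)/6 = 78/6 = 13
te_F = (5 + 4·8 + 11)/6 = 48/6 = 8
te_G = (8 + 4·12 + 22)/6 = 78/6 = 13
te_H = (7 + 4·13 + 19)/6 = 78/6 = 13
te_I = (3 + 4·9 + 15)/6 = 54/6 = 9

Forward pass:
ES_A = 0; EF_A = 6
ES_B = 6; EF_B = 6+8 = 14
ES_C = max(EF_A=6, EF_B=14) = 14; EF_C = 14+12 = 26
ES_D = 6; EF_D = 6+8 = 14
ES_E = 14; EF_E = 14+13 = 27
ES_F = 6; EF_F = 6+8 = 14
ES_G = max(EF_D=14, EF_E=27) = 27; EF_G = 27+13 = 40
ES_H = max(EF_C=26, EF_D=14) = 26; EF_H = 26+13 = 39
ES_I = max(EF_F=14, EF_G=40, EF_H=39) = 40; EF_I = 40+9 = 49
Expected project duration μ = 49 days. Critical path: A → B → E → G → I.

Backward pass:
LF_I = 49; LS_I = 49−9 = 40
LF_H = LS_I = 40; LS_H = 40−13 = 27
LF_G = LS_I = 40; LS_G = 40−13 = 27
LF_F = LS_I = 40; LS_F = 40−8 = 32
LF_E = LS_G = 27; LS_E = 27−13 = 14
LF_D = min(LS_G=27, LS_H=27) = 27; LS_D = 27−8 = 19
LF_C = LS_H = 27; LS_C = 27−12 = 15
LF_B = min(LS_C=15, LS_E=14) = 14; LS_B = 14−8 = 6
LF_A = min(LS_B=6, LS_C=15, LS_D=19, LS_F=32) = 6; LS_A = 6−6 = 0
Slack_D = LS_D − ES_D = 19 − 6 = 13

13 days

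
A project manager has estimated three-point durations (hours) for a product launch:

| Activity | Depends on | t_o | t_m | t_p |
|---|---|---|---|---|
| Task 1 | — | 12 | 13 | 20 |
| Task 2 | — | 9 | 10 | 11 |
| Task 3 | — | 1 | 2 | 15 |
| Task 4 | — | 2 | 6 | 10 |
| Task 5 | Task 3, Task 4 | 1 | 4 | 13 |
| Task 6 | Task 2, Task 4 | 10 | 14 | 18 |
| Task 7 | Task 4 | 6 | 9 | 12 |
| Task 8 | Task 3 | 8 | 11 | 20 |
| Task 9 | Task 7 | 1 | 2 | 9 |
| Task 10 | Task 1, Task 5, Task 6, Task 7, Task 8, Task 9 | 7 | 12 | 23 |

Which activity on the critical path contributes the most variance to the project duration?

Task 10

te_Task 1 = (12 + 4·13 + 20)/6 = 84/6 = 14; σ²_Task 1 = ((20−12)/6)² = 1.778
te_Task 2 = (9 + 4·10 + 11)/6 = 60/6 = 10; σ²_Task 2 = ((11−9)/6)² = 0.111
te_Task 3 = (1 + 4·2 + 15)/6 = 24/6 = 4; σ²_Task 3 = ((15−1)/6)² = 5.444
te_Task 4 = (2 + 4·6 + 10)/6 = 36/6 = 6; σ²_Task 4 = ((10−2)/6)² = 1.778
te_Task 5 = (1 + 4·4 + 13)/6 = 30/6 = 5; σ²_Task 5 = ((13−1)/6)² = 4.000
te_Task 6 = (10 + 4·14 + 18)/6 = 84/6 = 14; σ²_Task 6 = ((18−10)/6)² = 1.778
te_Task 7 = (6 + 4·9 + 12)/6 = 54/6 = 9; σ²_Task 7 = ((12−6)/6)² = 1.000
te_Task 8 = (8 + 4·11 + 20)/6 = 72/6 = 12; σ²_Task 8 = ((20−8)/6)² = 4.000
te_Task 9 = (1 + 4·2 + 9)/6 = 18/6 = 3; σ²_Task 9 = ((9−1)/6)² = 1.778
te_Task 10 = (7 + 4·12 + 23)/6 = 78/6 = 13; σ²_Task 10 = ((23−7)/6)² = 7.111

Forward pass:
ES_Task 1 = 0; EF_Task 1 = 14
ES_Task 2 = 0; EF_Task 2 = 10
ES_Task 3 = 0; EF_Task 3 = 4
ES_Task 4 = 0; EF_Task 4 = 6
ES_Task 5 = max(EF_Task 3=4, EF_Task 4=6) = 6; EF_Task 5 = 6+5 = 11
ES_Task 6 = max(EF_Task 2=10, EF_Task 4=6) = 10; EF_Task 6 = 10+14 = 24
ES_Task 7 = 6; EF_Task 7 = 6+9 = 15
ES_Task 8 = 4; EF_Task 8 = 4+12 = 16
ES_Task 9 = 15; EF_Task 9 = 15+3 = 18
ES_Task 10 = max(EF_Task 1=14, EF_Task 5=11, EF_Task 6=24, EF_Task 7=15, EF_Task 8=16, EF_Task 9=18) = 24; EF_Task 10 = 24+13 = 37
Expected project duration μ = 37 hours. Critical path: Task 2 → Task 6 → Task 10.

Variances on critical path: σ²_Task 2=0.111, σ²_Task 6=1.778, σ²_Task 10=7.111.
Largest is σ²_Task 10 = 7.111.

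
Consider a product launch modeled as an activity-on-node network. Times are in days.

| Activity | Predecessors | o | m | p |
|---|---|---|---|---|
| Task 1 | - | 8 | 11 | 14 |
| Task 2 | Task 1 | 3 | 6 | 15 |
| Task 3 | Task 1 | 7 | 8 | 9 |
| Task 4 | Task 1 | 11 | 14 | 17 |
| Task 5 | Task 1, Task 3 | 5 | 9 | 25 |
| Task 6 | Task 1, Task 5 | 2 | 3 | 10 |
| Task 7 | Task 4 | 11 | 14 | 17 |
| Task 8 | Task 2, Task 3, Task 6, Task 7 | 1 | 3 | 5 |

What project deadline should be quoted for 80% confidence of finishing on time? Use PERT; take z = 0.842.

te_Task 1 = (8 + 4·11 + 14)/6 = 66/6 = 11; σ²_Task 1 = ((14−8)/6)² = 1.000
te_Task 2 = (3 + 4·6 + 15)/6 = 42/6 = 7; σ²_Task 2 = ((15−3)/6)² = 4.000
te_Task 3 = (7 + 4·8 + 9)/6 = 48/6 = 8; σ²_Task 3 = ((9−7)/6)² = 0.111
te_Task 4 = (11 + 4·14 + 17)/6 = 84/6 = 14; σ²_Task 4 = ((17−11)/6)² = 1.000
te_Task 5 = (5 + 4·9 + 25)/6 = 66/6 = 11; σ²_Task 5 = ((25−5)/6)² = 11.111
te_Task 6 = (2 + 4·3 + 10)/6 = 24/6 = 4; σ²_Task 6 = ((10−2)/6)² = 1.778
te_Task 7 = (11 + 4·14 + 17)/6 = 84/6 = 14; σ²_Task 7 = ((17−11)/6)² = 1.000
te_Task 8 = (1 + 4·3 + 5)/6 = 18/6 = 3; σ²_Task 8 = ((5−1)/6)² = 0.444

Forward pass:
ES_Task 1 = 0; EF_Task 1 = 11
ES_Task 2 = 11; EF_Task 2 = 11+7 = 18
ES_Task 3 = 11; EF_Task 3 = 11+8 = 19
ES_Task 4 = 11; EF_Task 4 = 11+14 = 25
ES_Task 5 = max(EF_Task 1=11, EF_Task 3=19) = 19; EF_Task 5 = 19+11 = 30
ES_Task 6 = max(EF_Task 1=11, EF_Task 5=30) = 30; EF_Task 6 = 30+4 = 34
ES_Task 7 = 25; EF_Task 7 = 25+14 = 39
ES_Task 8 = max(EF_Task 2=18, EF_Task 3=19, EF_Task 6=34, EF_Task 7=39) = 39; EF_Task 8 = 39+3 = 42
Expected project duration μ = 42 days. Critical path: Task 1 → Task 4 → Task 7 → Task 8.

Variance along critical path = 1.000 + 1.000 + 1.000 + 0.444 = 3.444; σ = 1.856 days.
D = μ + z·σ = 42 + 0.842·1.856 = 43.6 days

43.6 days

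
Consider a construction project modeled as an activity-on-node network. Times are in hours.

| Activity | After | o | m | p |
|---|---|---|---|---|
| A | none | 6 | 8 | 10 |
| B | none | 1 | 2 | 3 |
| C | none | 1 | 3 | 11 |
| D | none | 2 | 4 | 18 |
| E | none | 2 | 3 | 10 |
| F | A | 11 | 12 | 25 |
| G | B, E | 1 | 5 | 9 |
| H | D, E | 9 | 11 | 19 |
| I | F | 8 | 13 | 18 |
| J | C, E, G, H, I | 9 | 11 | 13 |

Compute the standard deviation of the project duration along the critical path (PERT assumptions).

te_A = (6 + 4·8 + 10)/6 = 48/6 = 8; σ²_A = ((10−6)/6)² = 0.444
te_B = (1 + 4·2 + 3)/6 = 12/6 = 2; σ²_B = ((3−1)/6)² = 0.111
te_C = (1 + 4·3 + 11)/6 = 24/6 = 4; σ²_C = ((11−1)/6)² = 2.778
te_D = (2 + 4·4 + 18)/6 = 36/6 = 6; σ²_D = ((18−2)/6)² = 7.111
te_E = (2 + 4·3 + 10)/6 = 24/6 = 4; σ²_E = ((10−2)/6)² = 1.778
te_F = (11 + 4·12 + 25)/6 = 84/6 = 14; σ²_F = ((25−11)/6)² = 5.444
te_G = (1 + 4·5 + 9)/6 = 30/6 = 5; σ²_G = ((9−1)/6)² = 1.778
te_H = (9 + 4·11 + 19)/6 = 72/6 = 12; σ²_H = ((19−9)/6)² = 2.778
te_I = (8 + 4·13 + 18)/6 = 78/6 = 13; σ²_I = ((18−8)/6)² = 2.778
te_J = (9 + 4·11 + 13)/6 = 66/6 = 11; σ²_J = ((13−9)/6)² = 0.444

Forward pass:
ES_A = 0; EF_A = 8
ES_B = 0; EF_B = 2
ES_C = 0; EF_C = 4
ES_D = 0; EF_D = 6
ES_E = 0; EF_E = 4
ES_F = 8; EF_F = 8+14 = 22
ES_G = max(EF_B=2, EF_E=4) = 4; EF_G = 4+5 = 9
ES_H = max(EF_D=6, EF_E=4) = 6; EF_H = 6+12 = 18
ES_I = 22; EF_I = 22+13 = 35
ES_J = max(EF_C=4, EF_E=4, EF_G=9, EF_H=18, EF_I=35) = 35; EF_J = 35+11 = 46
Expected project duration μ = 46 hours. Critical path: A → F → I → J.

Variance along critical path = 0.444 + 5.444 + 2.778 + 0.444 = 9.111
σ = √9.111 = 3.018 hours

3.02 hours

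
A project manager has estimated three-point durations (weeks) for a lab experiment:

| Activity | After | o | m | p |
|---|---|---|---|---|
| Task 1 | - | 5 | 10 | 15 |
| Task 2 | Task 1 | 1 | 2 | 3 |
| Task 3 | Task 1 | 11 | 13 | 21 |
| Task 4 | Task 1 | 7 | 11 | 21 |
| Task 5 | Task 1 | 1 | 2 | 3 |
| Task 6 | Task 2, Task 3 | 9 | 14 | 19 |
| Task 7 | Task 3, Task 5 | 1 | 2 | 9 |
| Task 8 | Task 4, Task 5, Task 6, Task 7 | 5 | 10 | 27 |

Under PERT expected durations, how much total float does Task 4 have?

te_Task 1 = (5 + 4·10 + 15)/6 = 60/6 = 10
te_Task 2 = (1 + 4·2 + 3)/6 = 12/6 = 2
te_Task 3 = (11 + 4·13 + 21)/6 = 84/6 = 14
te_Task 4 = (7 + 4·11 + 21)/6 = 72/6 = 12
te_Task 5 = (1 + 4·2 + 3)/6 = 12/6 = 2
te_Task 6 = (9 + 4·14 + 19)/6 = 84/6 = 14
te_Task 7 = (1 + 4·2 + 9)/6 = 18/6 = 3
te_Task 8 = (5 + 4·10 + 27)/6 = 72/6 = 12

Forward pass:
ES_Task 1 = 0; EF_Task 1 = 10
ES_Task 2 = 10; EF_Task 2 = 10+2 = 12
ES_Task 3 = 10; EF_Task 3 = 10+14 = 24
ES_Task 4 = 10; EF_Task 4 = 10+12 = 22
ES_Task 5 = 10; EF_Task 5 = 10+2 = 12
ES_Task 6 = max(EF_Task 2=12, EF_Task 3=24) = 24; EF_Task 6 = 24+14 = 38
ES_Task 7 = max(EF_Task 3=24, EF_Task 5=12) = 24; EF_Task 7 = 24+3 = 27
ES_Task 8 = max(EF_Task 4=22, EF_Task 5=12, EF_Task 6=38, EF_Task 7=27) = 38; EF_Task 8 = 38+12 = 50
Expected project duration μ = 50 weeks. Critical path: Task 1 → Task 3 → Task 6 → Task 8.

Backward pass:
LF_Task 8 = 50; LS_Task 8 = 50−12 = 38
LF_Task 7 = LS_Task 8 = 38; LS_Task 7 = 38−3 = 35
LF_Task 6 = LS_Task 8 = 38; LS_Task 6 = 38−14 = 24
LF_Task 5 = min(LS_Task 7=35, LS_Task 8=38) = 35; LS_Task 5 = 35−2 = 33
LF_Task 4 = LS_Task 8 = 38; LS_Task 4 = 38−12 = 26
LF_Task 3 = min(LS_Task 6=24, LS_Task 7=35) = 24; LS_Task 3 = 24−14 = 10
LF_Task 2 = LS_Task 6 = 24; LS_Task 2 = 24−2 = 22
LF_Task 1 = min(LS_Task 2=22, LS_Task 3=10, LS_Task 4=26, LS_Task 5=33) = 10; LS_Task 1 = 10−10 = 0
Slack_Task 4 = LS_Task 4 − ES_Task 4 = 26 − 10 = 16

16 weeks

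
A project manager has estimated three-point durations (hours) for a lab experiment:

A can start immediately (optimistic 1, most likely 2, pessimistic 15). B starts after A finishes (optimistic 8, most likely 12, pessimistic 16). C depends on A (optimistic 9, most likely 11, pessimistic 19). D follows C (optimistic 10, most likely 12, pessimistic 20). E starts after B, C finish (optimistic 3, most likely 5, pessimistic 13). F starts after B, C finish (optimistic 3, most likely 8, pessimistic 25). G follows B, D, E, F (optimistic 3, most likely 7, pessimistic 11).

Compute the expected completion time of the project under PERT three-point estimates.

36 hours

te_A = (1 + 4·2 + 15)/6 = 24/6 = 4
te_B = (8 + 4·12 + 16)/6 = 72/6 = 12
te_C = (9 + 4·11 + 19)/6 = 72/6 = 12
te_D = (10 + 4·12 + 20)/6 = 78/6 = 13
te_E = (3 + 4·5 + 13)/6 = 36/6 = 6
te_F = (3 + 4·8 + 25)/6 = 60/6 = 10
te_G = (3 + 4·7 + 11)/6 = 42/6 = 7

Forward pass:
ES_A = 0; EF_A = 4
ES_B = 4; EF_B = 4+12 = 16
ES_C = 4; EF_C = 4+12 = 16
ES_D = 16; EF_D = 16+13 = 29
ES_E = max(EF_B=16, EF_C=16) = 16; EF_E = 16+6 = 22
ES_F = max(EF_B=16, EF_C=16) = 16; EF_F = 16+10 = 26
ES_G = max(EF_B=16, EF_D=29, EF_E=22, EF_F=26) = 29; EF_G = 29+7 = 36
Expected project duration μ = 36 hours. Critical path: A → C → D → G.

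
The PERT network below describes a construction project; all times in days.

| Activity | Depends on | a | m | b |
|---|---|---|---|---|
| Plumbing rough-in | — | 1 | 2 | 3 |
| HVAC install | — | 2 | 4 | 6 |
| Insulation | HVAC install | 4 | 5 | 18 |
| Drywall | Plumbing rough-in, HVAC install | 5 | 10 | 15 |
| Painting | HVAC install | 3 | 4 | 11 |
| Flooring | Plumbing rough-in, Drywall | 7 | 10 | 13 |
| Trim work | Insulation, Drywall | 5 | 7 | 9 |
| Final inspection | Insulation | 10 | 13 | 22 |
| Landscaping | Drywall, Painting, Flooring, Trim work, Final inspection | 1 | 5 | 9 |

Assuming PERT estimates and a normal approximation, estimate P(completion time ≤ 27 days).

0.190

te_Plumbing rough-in = (1 + 4·2 + 3)/6 = 12/6 = 2; σ²_Plumbing rough-in = ((3−1)/6)² = 0.111
te_HVAC install = (2 + 4·4 + 6)/6 = 24/6 = 4; σ²_HVAC install = ((6−2)/6)² = 0.444
te_Insulation = (4 + 4·5 + 18)/6 = 42/6 = 7; σ²_Insulation = ((18−4)/6)² = 5.444
te_Drywall = (5 + 4·10 + 15)/6 = 60/6 = 10; σ²_Drywall = ((15−5)/6)² = 2.778
te_Painting = (3 + 4·4 + 11)/6 = 30/6 = 5; σ²_Painting = ((11−3)/6)² = 1.778
te_Flooring = (7 + 4·10 + 13)/6 = 60/6 = 10; σ²_Flooring = ((13−7)/6)² = 1.000
te_Trim work = (5 + 4·7 + 9)/6 = 42/6 = 7; σ²_Trim work = ((9−5)/6)² = 0.444
te_Final inspection = (10 + 4·13 + 22)/6 = 84/6 = 14; σ²_Final inspection = ((22−10)/6)² = 4.000
te_Landscaping = (1 + 4·5 + 9)/6 = 30/6 = 5; σ²_Landscaping = ((9−1)/6)² = 1.778

Forward pass:
ES_Plumbing rough-in = 0; EF_Plumbing rough-in = 2
ES_HVAC install = 0; EF_HVAC install = 4
ES_Insulation = 4; EF_Insulation = 4+7 = 11
ES_Drywall = max(EF_Plumbing rough-in=2, EF_HVAC install=4) = 4; EF_Drywall = 4+10 = 14
ES_Painting = 4; EF_Painting = 4+5 = 9
ES_Flooring = max(EF_Plumbing rough-in=2, EF_Drywall=14) = 14; EF_Flooring = 14+10 = 24
ES_Trim work = max(EF_Insulation=11, EF_Drywall=14) = 14; EF_Trim work = 14+7 = 21
ES_Final inspection = 11; EF_Final inspection = 11+14 = 25
ES_Landscaping = max(EF_Drywall=14, EF_Painting=9, EF_Flooring=24, EF_Trim work=21, EF_Final inspection=25) = 25; EF_Landscaping = 25+5 = 30
Expected project duration μ = 30 days. Critical path: HVAC install → Insulation → Final inspection → Landscaping.

Variance along critical path = 0.444 + 5.444 + 4.000 + 1.778 = 11.667; σ = √11.667 = 3.416 days.
Z = (27 − 30) / 3.416 = -0.878
P(T ≤ 27) = Φ(-0.878) ≈ 0.190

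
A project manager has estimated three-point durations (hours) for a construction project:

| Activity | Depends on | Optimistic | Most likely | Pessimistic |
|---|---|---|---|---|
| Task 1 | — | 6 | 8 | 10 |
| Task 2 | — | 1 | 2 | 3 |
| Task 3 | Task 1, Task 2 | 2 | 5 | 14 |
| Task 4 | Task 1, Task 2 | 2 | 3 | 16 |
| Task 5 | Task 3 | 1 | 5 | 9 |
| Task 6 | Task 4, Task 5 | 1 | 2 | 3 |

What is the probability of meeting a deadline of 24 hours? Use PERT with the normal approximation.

0.883

te_Task 1 = (6 + 4·8 + 10)/6 = 48/6 = 8; σ²_Task 1 = ((10−6)/6)² = 0.444
te_Task 2 = (1 + 4·2 + 3)/6 = 12/6 = 2; σ²_Task 2 = ((3−1)/6)² = 0.111
te_Task 3 = (2 + 4·5 + 14)/6 = 36/6 = 6; σ²_Task 3 = ((14−2)/6)² = 4.000
te_Task 4 = (2 + 4·3 + 16)/6 = 30/6 = 5; σ²_Task 4 = ((16−2)/6)² = 5.444
te_Task 5 = (1 + 4·5 + 9)/6 = 30/6 = 5; σ²_Task 5 = ((9−1)/6)² = 1.778
te_Task 6 = (1 + 4·2 + 3)/6 = 12/6 = 2; σ²_Task 6 = ((3−1)/6)² = 0.111

Forward pass:
ES_Task 1 = 0; EF_Task 1 = 8
ES_Task 2 = 0; EF_Task 2 = 2
ES_Task 3 = max(EF_Task 1=8, EF_Task 2=2) = 8; EF_Task 3 = 8+6 = 14
ES_Task 4 = max(EF_Task 1=8, EF_Task 2=2) = 8; EF_Task 4 = 8+5 = 13
ES_Task 5 = 14; EF_Task 5 = 14+5 = 19
ES_Task 6 = max(EF_Task 4=13, EF_Task 5=19) = 19; EF_Task 6 = 19+2 = 21
Expected project duration μ = 21 hours. Critical path: Task 1 → Task 3 → Task 5 → Task 6.

Variance along critical path = 0.444 + 4.000 + 1.778 + 0.111 = 6.333; σ = √6.333 = 2.517 hours.
Z = (24 − 21) / 2.517 = 1.192
P(T ≤ 24) = Φ(1.192) ≈ 0.883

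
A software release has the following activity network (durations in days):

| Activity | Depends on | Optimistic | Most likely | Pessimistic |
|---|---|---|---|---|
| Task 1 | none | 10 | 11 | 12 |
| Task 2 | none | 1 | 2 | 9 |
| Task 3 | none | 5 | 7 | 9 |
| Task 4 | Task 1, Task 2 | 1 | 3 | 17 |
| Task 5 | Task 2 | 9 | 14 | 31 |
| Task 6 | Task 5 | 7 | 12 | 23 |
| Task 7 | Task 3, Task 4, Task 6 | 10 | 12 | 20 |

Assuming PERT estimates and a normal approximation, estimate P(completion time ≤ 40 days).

te_Task 1 = (10 + 4·11 + 12)/6 = 66/6 = 11; σ²_Task 1 = ((12−10)/6)² = 0.111
te_Task 2 = (1 + 4·2 + 9)/6 = 18/6 = 3; σ²_Task 2 = ((9−1)/6)² = 1.778
te_Task 3 = (5 + 4·7 + 9)/6 = 42/6 = 7; σ²_Task 3 = ((9−5)/6)² = 0.444
te_Task 4 = (1 + 4·3 + 17)/6 = 30/6 = 5; σ²_Task 4 = ((17−1)/6)² = 7.111
te_Task 5 = (9 + 4·14 + 31)/6 = 96/6 = 16; σ²_Task 5 = ((31−9)/6)² = 13.444
te_Task 6 = (7 + 4·12 + 23)/6 = 78/6 = 13; σ²_Task 6 = ((23−7)/6)² = 7.111
te_Task 7 = (10 + 4·12 + 20)/6 = 78/6 = 13; σ²_Task 7 = ((20−10)/6)² = 2.778

Forward pass:
ES_Task 1 = 0; EF_Task 1 = 11
ES_Task 2 = 0; EF_Task 2 = 3
ES_Task 3 = 0; EF_Task 3 = 7
ES_Task 4 = max(EF_Task 1=11, EF_Task 2=3) = 11; EF_Task 4 = 11+5 = 16
ES_Task 5 = 3; EF_Task 5 = 3+16 = 19
ES_Task 6 = 19; EF_Task 6 = 19+13 = 32
ES_Task 7 = max(EF_Task 3=7, EF_Task 4=16, EF_Task 6=32) = 32; EF_Task 7 = 32+13 = 45
Expected project duration μ = 45 days. Critical path: Task 2 → Task 5 → Task 6 → Task 7.

Variance along critical path = 1.778 + 13.444 + 7.111 + 2.778 = 25.111; σ = √25.111 = 5.011 days.
Z = (40 − 45) / 5.011 = -0.998
P(T ≤ 40) = Φ(-0.998) ≈ 0.159

0.159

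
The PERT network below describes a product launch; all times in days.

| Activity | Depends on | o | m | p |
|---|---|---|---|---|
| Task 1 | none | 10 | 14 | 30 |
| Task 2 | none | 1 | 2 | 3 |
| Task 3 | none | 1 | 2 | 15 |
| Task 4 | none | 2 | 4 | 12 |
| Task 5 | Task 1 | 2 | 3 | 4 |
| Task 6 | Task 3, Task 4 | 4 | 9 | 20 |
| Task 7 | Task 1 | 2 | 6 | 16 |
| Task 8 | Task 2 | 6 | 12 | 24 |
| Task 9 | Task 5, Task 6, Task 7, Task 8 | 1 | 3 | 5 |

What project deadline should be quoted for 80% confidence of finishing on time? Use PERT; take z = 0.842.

29.5 days

te_Task 1 = (10 + 4·14 + 30)/6 = 96/6 = 16; σ²_Task 1 = ((30−10)/6)² = 11.111
te_Task 2 = (1 + 4·2 + 3)/6 = 12/6 = 2; σ²_Task 2 = ((3−1)/6)² = 0.111
te_Task 3 = (1 + 4·2 + 15)/6 = 24/6 = 4; σ²_Task 3 = ((15−1)/6)² = 5.444
te_Task 4 = (2 + 4·4 + 12)/6 = 30/6 = 5; σ²_Task 4 = ((12−2)/6)² = 2.778
te_Task 5 = (2 + 4·3 + 4)/6 = 18/6 = 3; σ²_Task 5 = ((4−2)/6)² = 0.111
te_Task 6 = (4 + 4·9 + 20)/6 = 60/6 = 10; σ²_Task 6 = ((20−4)/6)² = 7.111
te_Task 7 = (2 + 4·6 + 16)/6 = 42/6 = 7; σ²_Task 7 = ((16−2)/6)² = 5.444
te_Task 8 = (6 + 4·12 + 24)/6 = 78/6 = 13; σ²_Task 8 = ((24−6)/6)² = 9.000
te_Task 9 = (1 + 4·3 + 5)/6 = 18/6 = 3; σ²_Task 9 = ((5−1)/6)² = 0.444

Forward pass:
ES_Task 1 = 0; EF_Task 1 = 16
ES_Task 2 = 0; EF_Task 2 = 2
ES_Task 3 = 0; EF_Task 3 = 4
ES_Task 4 = 0; EF_Task 4 = 5
ES_Task 5 = 16; EF_Task 5 = 16+3 = 19
ES_Task 6 = max(EF_Task 3=4, EF_Task 4=5) = 5; EF_Task 6 = 5+10 = 15
ES_Task 7 = 16; EF_Task 7 = 16+7 = 23
ES_Task 8 = 2; EF_Task 8 = 2+13 = 15
ES_Task 9 = max(EF_Task 5=19, EF_Task 6=15, EF_Task 7=23, EF_Task 8=15) = 23; EF_Task 9 = 23+3 = 26
Expected project duration μ = 26 days. Critical path: Task 1 → Task 7 → Task 9.

Variance along critical path = 11.111 + 5.444 + 0.444 = 17.000; σ = 4.123 days.
D = μ + z·σ = 26 + 0.842·4.123 = 29.5 days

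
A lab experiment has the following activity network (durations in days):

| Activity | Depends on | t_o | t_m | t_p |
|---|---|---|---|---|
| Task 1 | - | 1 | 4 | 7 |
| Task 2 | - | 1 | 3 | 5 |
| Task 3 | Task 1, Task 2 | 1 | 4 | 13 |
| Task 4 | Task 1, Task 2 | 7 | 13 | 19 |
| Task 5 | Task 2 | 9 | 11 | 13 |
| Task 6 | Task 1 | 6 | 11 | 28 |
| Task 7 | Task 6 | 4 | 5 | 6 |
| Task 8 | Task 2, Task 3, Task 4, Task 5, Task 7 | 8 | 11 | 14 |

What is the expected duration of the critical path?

te_Task 1 = (1 + 4·4 + 7)/6 = 24/6 = 4
te_Task 2 = (1 + 4·3 + 5)/6 = 18/6 = 3
te_Task 3 = (1 + 4·4 + 13)/6 = 30/6 = 5
te_Task 4 = (7 + 4·13 + 19)/6 = 78/6 = 13
te_Task 5 = (9 + 4·11 + 13)/6 = 66/6 = 11
te_Task 6 = (6 + 4·11 + 28)/6 = 78/6 = 13
te_Task 7 = (4 + 4·5 + 6)/6 = 30/6 = 5
te_Task 8 = (8 + 4·11 + 14)/6 = 66/6 = 11

Forward pass:
ES_Task 1 = 0; EF_Task 1 = 4
ES_Task 2 = 0; EF_Task 2 = 3
ES_Task 3 = max(EF_Task 1=4, EF_Task 2=3) = 4; EF_Task 3 = 4+5 = 9
ES_Task 4 = max(EF_Task 1=4, EF_Task 2=3) = 4; EF_Task 4 = 4+13 = 17
ES_Task 5 = 3; EF_Task 5 = 3+11 = 14
ES_Task 6 = 4; EF_Task 6 = 4+13 = 17
ES_Task 7 = 17; EF_Task 7 = 17+5 = 22
ES_Task 8 = max(EF_Task 2=3, EF_Task 3=9, EF_Task 4=17, EF_Task 5=14, EF_Task 7=22) = 22; EF_Task 8 = 22+11 = 33
Expected project duration μ = 33 days. Critical path: Task 1 → Task 6 → Task 7 → Task 8.

33 days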